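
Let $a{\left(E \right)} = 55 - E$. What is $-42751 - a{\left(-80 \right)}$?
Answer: $-42886$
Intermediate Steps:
$-42751 - a{\left(-80 \right)} = -42751 - \left(55 - -80\right) = -42751 - \left(55 + 80\right) = -42751 - 135 = -42886$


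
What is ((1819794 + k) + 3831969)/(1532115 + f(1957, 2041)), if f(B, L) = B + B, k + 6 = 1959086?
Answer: 7610843/1536029 ≈ 4.9549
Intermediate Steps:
k = 1959080 (k = -6 + 1959086 = 1959080)
f(B, L) = 2*B
((1819794 + k) + 3831969)/(1532115 + f(1957, 2041)) = ((1819794 + 1959080) + 3831969)/(1532115 + 2*1957) = (3778874 + 3831969)/(1532115 + 3914) = 7610843/1536029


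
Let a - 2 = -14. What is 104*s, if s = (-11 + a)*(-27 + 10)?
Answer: 40664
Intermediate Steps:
a = -12 (a = 2 - 14 = -12)
s = 391 (s = (-11 - 12)*(-27 + 10) = -23*(-17) = 391)
104*s = 104*391 = 40664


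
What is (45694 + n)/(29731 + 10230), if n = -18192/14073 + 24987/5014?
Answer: 1074840486877/939909653714 ≈ 1.1436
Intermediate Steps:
n = 86809121/23520674 (n = -18192*1/14073 + 24987*(1/5014) = -6064/4691 + 24987/5014 = 86809121/23520674 ≈ 3.6908)
(45694 + n)/(29731 + 10230) = (45694 + 86809121/23520674)/(29731 + 10230) = (1074840486877/23520674)/39961 = (1074840486877/23520674)*(1/39961) = 1074840486877/939909653714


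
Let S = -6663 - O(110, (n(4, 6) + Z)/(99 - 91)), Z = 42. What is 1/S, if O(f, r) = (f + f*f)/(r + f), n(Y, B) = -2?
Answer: -23/155691 ≈ -0.00014773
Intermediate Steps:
O(f, r) = (f + f²)/(f + r)
S = -155691/23 (S = -6663 - 110*(1 + 110)/(110 + (-2 + 42)/(99 - 91)) = -6663 - 110*111/(110 + 40/8) = -6663 - 110*111/(110 + 40*(⅛)) = -6663 - 110*111/(110 + 5) = -6663 - 110*111/115 = -6663 - 1*2442/23 = -6663 - 2442/23 = -155691/23 ≈ -6769.2)
1/S = 1/(-155691/23) = -23/155691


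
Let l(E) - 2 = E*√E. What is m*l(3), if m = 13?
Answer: 26 + 39*√3 ≈ 93.550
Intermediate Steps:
l(E) = 2 + E^(3/2) (l(E) = 2 + E*√E = 2 + E^(3/2))
m*l(3) = 13*(2 + 3^(3/2)) = 13*(2 + 3*√3) = 26 + 39*√3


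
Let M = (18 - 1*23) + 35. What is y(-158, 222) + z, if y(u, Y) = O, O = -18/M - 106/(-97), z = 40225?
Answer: 19509364/485 ≈ 40226.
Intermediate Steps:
M = 30 (M = (18 - 23) + 35 = -5 + 35 = 30)
O = 239/485 (O = -18/30 - 106/(-97) = -18*1/30 - 106*(-1/97) = -⅗ + 106/97 = 239/485 ≈ 0.49278)
y(u, Y) = 239/485
y(-158, 222) + z = 239/485 + 40225 = 19509364/485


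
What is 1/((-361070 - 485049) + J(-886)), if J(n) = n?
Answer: -1/847005 ≈ -1.1806e-6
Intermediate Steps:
1/((-361070 - 485049) + J(-886)) = 1/((-361070 - 485049) - 886) = 1/(-846119 - 886) = 1/(-847005) = -1/847005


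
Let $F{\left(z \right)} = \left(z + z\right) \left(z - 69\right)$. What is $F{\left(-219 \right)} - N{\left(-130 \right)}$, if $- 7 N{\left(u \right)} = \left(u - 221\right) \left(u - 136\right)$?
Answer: $139482$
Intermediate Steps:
$F{\left(z \right)} = 2 z \left(-69 + z\right)$
$N{\left(u \right)} = - \frac{\left(-221 + u\right) \left(-136 + u\right)}{7}$ ($N{\left(u \right)} = - \frac{\left(u - 221\right) \left(u - 136\right)}{7} = - \frac{\left(-221 + u\right) \left(-136 + u\right)}{7}$)
$F{\left(-219 \right)} - N{\left(-130 \right)} = 2 \left(-219\right) \left(-69 - 219\right) - \left(- \frac{30056}{7} + 51 \left(-130\right) - \frac{\left(-130\right)^{2}}{7}\right) = 2 \left(-219\right) \left(-288\right) - \left(- \frac{30056}{7} - 6630 - \frac{16900}{7}\right) = 126144 - \left(- \frac{30056}{7} - 6630 - \frac{16900}{7}\right) = 126144 - -13338 = 126144 + 13338 = 139482$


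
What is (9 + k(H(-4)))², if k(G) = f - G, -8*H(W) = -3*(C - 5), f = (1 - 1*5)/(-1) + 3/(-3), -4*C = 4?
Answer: 3249/16 ≈ 203.06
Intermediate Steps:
C = -1 (C = -¼*4 = -1)
f = 3 (f = (1 - 5)*(-1) + 3*(-⅓) = -4*(-1) - 1 = 4 - 1 = 3)
H(W) = -9/4 (H(W) = -(-3)*(-1 - 5)/8 = -(-3)*(-6)/8 = -⅛*18 = -9/4)
k(G) = 3 - G
(9 + k(H(-4)))² = (9 + (3 - 1*(-9/4)))² = (9 + (3 + 9/4))² = (9 + 21/4)² = (57/4)² = 3249/16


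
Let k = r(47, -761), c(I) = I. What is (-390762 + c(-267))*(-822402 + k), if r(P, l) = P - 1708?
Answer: 322232530827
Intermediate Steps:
r(P, l) = -1708 + P
k = -1661 (k = -1708 + 47 = -1661)
(-390762 + c(-267))*(-822402 + k) = (-390762 - 267)*(-822402 - 1661) = -391029*(-824063) = 322232530827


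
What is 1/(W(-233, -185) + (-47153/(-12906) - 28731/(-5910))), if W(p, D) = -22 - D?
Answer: 6356205/1090184458 ≈ 0.0058304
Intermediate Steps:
1/(W(-233, -185) + (-47153/(-12906) - 28731/(-5910))) = 1/((-22 - 1*(-185)) + (-47153/(-12906) - 28731/(-5910))) = 1/((-22 + 185) + (-47153*(-1/12906) - 28731*(-1/5910))) = 1/(163 + (47153/12906 + 9577/1970)) = 1/(163 + 54123043/6356205) = 1/(1090184458/6356205) = 6356205/1090184458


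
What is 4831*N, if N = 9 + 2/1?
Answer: 53141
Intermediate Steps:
N = 11 (N = 9 + 2*1 = 9 + 2 = 11)
4831*N = 4831*11 = 53141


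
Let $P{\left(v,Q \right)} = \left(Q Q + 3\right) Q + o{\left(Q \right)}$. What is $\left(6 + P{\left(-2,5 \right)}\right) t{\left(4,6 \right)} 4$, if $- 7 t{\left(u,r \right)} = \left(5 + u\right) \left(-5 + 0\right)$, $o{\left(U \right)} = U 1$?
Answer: $\frac{27180}{7} \approx 3882.9$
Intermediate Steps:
$o{\left(U \right)} = U$
$t{\left(u,r \right)} = \frac{25}{7} + \frac{5 u}{7}$ ($t{\left(u,r \right)} = - \frac{\left(5 + u\right) \left(-5 + 0\right)}{7} = - \frac{\left(5 + u\right) \left(-5\right)}{7} = - \frac{-25 - 5 u}{7} = \frac{25}{7} + \frac{5 u}{7}$)
$P{\left(v,Q \right)} = Q + Q \left(3 + Q^{2}\right)$ ($P{\left(v,Q \right)} = \left(Q Q + 3\right) Q + Q = \left(Q^{2} + 3\right) Q + Q = \left(3 + Q^{2}\right) Q + Q = Q \left(3 + Q^{2}\right) + Q = Q + Q \left(3 + Q^{2}\right)$)
$\left(6 + P{\left(-2,5 \right)}\right) t{\left(4,6 \right)} 4 = \left(6 + 5 \left(4 + 5^{2}\right)\right) \left(\frac{25}{7} + \frac{5}{7} \cdot 4\right) 4 = \left(6 + 5 \left(4 + 25\right)\right) \left(\frac{25}{7} + \frac{20}{7}\right) 4 = \left(6 + 5 \cdot 29\right) \frac{45}{7} \cdot 4 = \left(6 + 145\right) \frac{45}{7} \cdot 4 = 151 \cdot \frac{45}{7} \cdot 4 = \frac{6795}{7} \cdot 4 = \frac{27180}{7}$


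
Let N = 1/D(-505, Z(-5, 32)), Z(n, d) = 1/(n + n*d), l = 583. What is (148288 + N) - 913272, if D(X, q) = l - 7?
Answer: -440630783/576 ≈ -7.6498e+5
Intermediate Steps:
Z(n, d) = 1/(n + d*n)
D(X, q) = 576 (D(X, q) = 583 - 7 = 576)
N = 1/576 ≈ 0.0017361
(148288 + N) - 913272 = (148288 + 1/576) - 913272 = 85413889/576 - 913272 = -440630783/576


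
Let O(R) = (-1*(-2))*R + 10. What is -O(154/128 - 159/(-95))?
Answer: -47891/3040 ≈ -15.754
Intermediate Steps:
O(R) = 10 + 2*R (O(R) = 2*R + 10 = 10 + 2*R)
-O(154/128 - 159/(-95)) = -(10 + 2*(154/128 - 159/(-95))) = -(10 + 2*(154*(1/128) - 159*(-1/95))) = -(10 + 2*(77/64 + 159/95)) = -(10 + 2*(17491/6080)) = -(10 + 17491/3040) = -1*47891/3040 = -47891/3040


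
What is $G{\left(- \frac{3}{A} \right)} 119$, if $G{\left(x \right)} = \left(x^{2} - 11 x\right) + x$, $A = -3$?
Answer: $-1071$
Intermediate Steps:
$G{\left(x \right)} = x^{2} - 10 x$
$G{\left(- \frac{3}{A} \right)} 119 = - \frac{3}{-3} \left(-10 - \frac{3}{-3}\right) 119 = \left(-3\right) \left(- \frac{1}{3}\right) \left(-10 - -1\right) 119 = 1 \left(-10 + 1\right) 119 = 1 \left(-9\right) 119 = \left(-9\right) 119 = -1071$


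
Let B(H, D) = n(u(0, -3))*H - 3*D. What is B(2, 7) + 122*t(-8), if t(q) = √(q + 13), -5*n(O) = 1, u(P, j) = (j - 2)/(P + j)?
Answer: -107/5 + 122*√5 ≈ 251.40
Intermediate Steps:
u(P, j) = (-2 + j)/(P + j)
n(O) = -⅕ (n(O) = -⅕*1 = -⅕)
t(q) = √(13 + q)
B(H, D) = -3*D - H/5 (B(H, D) = -H/5 - 3*D = -3*D - H/5)
B(2, 7) + 122*t(-8) = (-3*7 - ⅕*2) + 122*√(13 - 8) = (-21 - ⅖) + 122*√5 = -107/5 + 122*√5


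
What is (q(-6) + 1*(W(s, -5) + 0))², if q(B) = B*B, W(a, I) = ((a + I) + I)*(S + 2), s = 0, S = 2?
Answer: 16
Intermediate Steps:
W(a, I) = 4*a + 8*I (W(a, I) = ((a + I) + I)*(2 + 2) = ((I + a) + I)*4 = (a + 2*I)*4 = 4*a + 8*I)
q(B) = B²
(q(-6) + 1*(W(s, -5) + 0))² = ((-6)² + 1*((4*0 + 8*(-5)) + 0))² = (36 + 1*((0 - 40) + 0))² = (36 + 1*(-40 + 0))² = (36 + 1*(-40))² = (36 - 40)² = (-4)² = 16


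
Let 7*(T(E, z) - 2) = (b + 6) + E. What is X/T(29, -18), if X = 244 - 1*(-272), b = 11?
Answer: 301/5 ≈ 60.200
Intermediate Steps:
T(E, z) = 31/7 + E/7 (T(E, z) = 2 + ((11 + 6) + E)/7 = 2 + (17 + E)/7 = 2 + (17/7 + E/7) = 31/7 + E/7)
X = 516 (X = 244 + 272 = 516)
X/T(29, -18) = 516/(31/7 + (1/7)*29) = 516/(31/7 + 29/7) = 516/(60/7) = 516*(7/60) = 301/5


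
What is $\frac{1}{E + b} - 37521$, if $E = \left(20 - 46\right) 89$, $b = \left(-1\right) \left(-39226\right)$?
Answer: $- \frac{1384975151}{36912} \approx -37521.0$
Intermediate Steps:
$b = 39226$
$E = -2314$ ($E = \left(-26\right) 89 = -2314$)
$\frac{1}{E + b} - 37521 = \frac{1}{-2314 + 39226} - 37521 = \frac{1}{36912} - 37521 = - \frac{1384975151}{36912}$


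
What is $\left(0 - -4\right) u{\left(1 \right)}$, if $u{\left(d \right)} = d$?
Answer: $4$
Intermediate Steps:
$\left(0 - -4\right) u{\left(1 \right)} = \left(0 - -4\right) 1 = \left(0 + 4\right) 1 = 4 \cdot 1 = 4$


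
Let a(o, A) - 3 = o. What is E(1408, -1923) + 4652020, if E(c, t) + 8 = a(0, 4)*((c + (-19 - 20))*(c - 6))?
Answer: 10410026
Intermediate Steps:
a(o, A) = 3 + o
E(c, t) = -8 + 3*(-39 + c)*(-6 + c) (E(c, t) = -8 + (3 + 0)*((c + (-19 - 20))*(c - 6)) = -8 + 3*((c - 39)*(-6 + c)) = -8 + 3*((-39 + c)*(-6 + c)) = -8 + 3*(-39 + c)*(-6 + c))
E(1408, -1923) + 4652020 = (694 - 135*1408 + 3*1408²) + 4652020 = (694 - 190080 + 3*1982464) + 4652020 = (694 - 190080 + 5947392) + 4652020 = 5758006 + 4652020 = 10410026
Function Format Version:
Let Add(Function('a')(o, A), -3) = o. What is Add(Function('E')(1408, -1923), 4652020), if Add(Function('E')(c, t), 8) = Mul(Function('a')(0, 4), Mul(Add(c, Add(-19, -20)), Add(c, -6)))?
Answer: 10410026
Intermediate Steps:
Function('a')(o, A) = Add(3, o)
Function('E')(c, t) = Add(-8, Mul(3, Add(-39, c), Add(-6, c))) (Function('E')(c, t) = Add(-8, Mul(Add(3, 0), Mul(Add(c, Add(-19, -20)), Add(c, -6)))) = Add(-8, Mul(3, Mul(Add(c, -39), Add(-6, c)))) = Add(-8, Mul(3, Mul(Add(-39, c), Add(-6, c)))) = Add(-8, Mul(3, Add(-39, c), Add(-6, c))))
Add(Function('E')(1408, -1923), 4652020) = Add(Add(694, Mul(-135, 1408), Mul(3, Pow(1408, 2))), 4652020) = Add(Add(694, -190080, Mul(3, 1982464)), 4652020) = Add(Add(694, -190080, 5947392), 4652020) = Add(5758006, 4652020) = 10410026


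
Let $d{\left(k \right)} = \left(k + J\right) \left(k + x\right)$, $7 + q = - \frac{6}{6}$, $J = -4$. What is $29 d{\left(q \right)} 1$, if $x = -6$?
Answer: $4872$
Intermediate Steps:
$q = -8$ ($q = -7 - \frac{6}{6} = -7 - 1 = -8$)
$d{\left(k \right)} = \left(-6 + k\right) \left(-4 + k\right)$ ($d{\left(k \right)} = \left(k - 4\right) \left(k - 6\right) = \left(-4 + k\right) \left(-6 + k\right) = \left(-6 + k\right) \left(-4 + k\right)$)
$29 d{\left(q \right)} 1 = 29 \left(24 + \left(-8\right)^{2} - -80\right) 1 = 29 \left(24 + 64 + 80\right) 1 = 29 \cdot 168 \cdot 1 = 4872 \cdot 1 = 4872$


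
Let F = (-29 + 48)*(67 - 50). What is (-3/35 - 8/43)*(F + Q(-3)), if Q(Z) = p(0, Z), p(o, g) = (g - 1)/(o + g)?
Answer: -56851/645 ≈ -88.141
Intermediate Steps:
p(o, g) = (-1 + g)/(g + o)
F = 323 (F = 19*17 = 323)
Q(Z) = (-1 + Z)/Z (Q(Z) = (-1 + Z)/(Z + 0) = (-1 + Z)/Z)
(-3/35 - 8/43)*(F + Q(-3)) = (-3/35 - 8/43)*(323 + (-1 - 3)/(-3)) = (-3*1/35 - 8*1/43)*(323 - 1/3*(-4)) = (-3/35 - 8/43)*(323 + 4/3) = -409/1505*973/3 = -56851/645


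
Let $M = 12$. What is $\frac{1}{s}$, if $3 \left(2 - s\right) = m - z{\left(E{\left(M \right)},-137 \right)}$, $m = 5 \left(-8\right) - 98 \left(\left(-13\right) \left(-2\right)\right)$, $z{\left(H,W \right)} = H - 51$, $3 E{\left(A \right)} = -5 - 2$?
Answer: $\frac{9}{7622} \approx 0.0011808$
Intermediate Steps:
$E{\left(A \right)} = - \frac{7}{3}$ ($E{\left(A \right)} = \frac{-5 - 2}{3} = \frac{1}{3} \left(-7\right) = - \frac{7}{3}$)
$z{\left(H,W \right)} = -51 + H$
$m = -2588$ ($m = -40 - 2548 = -2588$)
$s = \frac{7622}{9}$ ($s = 2 - \frac{-2588 - \left(-51 - \frac{7}{3}\right)}{3} = 2 - \frac{-2588 - - \frac{160}{3}}{3} = 2 - \frac{-2588 + \frac{160}{3}}{3} = 2 - - \frac{7604}{9} = 2 + \frac{7604}{9} = \frac{7622}{9} \approx 846.89$)
$\frac{1}{s} = \frac{1}{\frac{7622}{9}} = \frac{9}{7622}$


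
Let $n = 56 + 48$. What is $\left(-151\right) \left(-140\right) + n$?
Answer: $21244$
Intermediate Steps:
$n = 104$
$\left(-151\right) \left(-140\right) + n = \left(-151\right) \left(-140\right) + 104 = 21140 + 104 = 21244$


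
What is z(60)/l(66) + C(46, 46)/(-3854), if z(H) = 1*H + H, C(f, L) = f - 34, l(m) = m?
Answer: 38474/21197 ≈ 1.8151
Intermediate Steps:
C(f, L) = -34 + f
z(H) = 2*H (z(H) = H + H = 2*H)
z(60)/l(66) + C(46, 46)/(-3854) = (2*60)/66 + (-34 + 46)/(-3854) = 120*(1/66) + 12*(-1/3854) = 20/11 - 6/1927 = 38474/21197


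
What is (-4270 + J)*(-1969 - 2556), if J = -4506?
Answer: 39711400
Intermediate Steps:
(-4270 + J)*(-1969 - 2556) = (-4270 - 4506)*(-1969 - 2556) = -8776*(-4525) = 39711400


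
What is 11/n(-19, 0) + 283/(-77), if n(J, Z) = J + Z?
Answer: -6224/1463 ≈ -4.2543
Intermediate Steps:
11/n(-19, 0) + 283/(-77) = 11/(-19 + 0) + 283/(-77) = 11/(-19) + 283*(-1/77) = 11*(-1/19) - 283/77 = -11/19 - 283/77 = -6224/1463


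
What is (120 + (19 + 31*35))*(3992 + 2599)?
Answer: 8067384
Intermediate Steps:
(120 + (19 + 31*35))*(3992 + 2599) = (120 + (19 + 1085))*6591 = (120 + 1104)*6591 = 1224*6591 = 8067384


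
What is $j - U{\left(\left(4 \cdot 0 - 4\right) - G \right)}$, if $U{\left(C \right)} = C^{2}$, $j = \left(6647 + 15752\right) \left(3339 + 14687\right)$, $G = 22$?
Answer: $403763698$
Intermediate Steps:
$j = 403764374$ ($j = 22399 \cdot 18026 = 403764374$)
$j - U{\left(\left(4 \cdot 0 - 4\right) - G \right)} = 403764374 - \left(\left(4 \cdot 0 - 4\right) - 22\right)^{2} = 403764374 - \left(\left(0 - 4\right) - 22\right)^{2} = 403764374 - \left(-4 - 22\right)^{2} = 403764374 - \left(-26\right)^{2} = 403764374 - 676 = 403763698$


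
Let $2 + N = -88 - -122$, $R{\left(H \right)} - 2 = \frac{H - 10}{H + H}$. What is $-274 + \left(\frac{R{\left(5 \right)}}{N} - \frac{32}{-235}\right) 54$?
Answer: $- \frac{1986149}{7520} \approx -264.12$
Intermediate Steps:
$R{\left(H \right)} = 2 + \frac{-10 + H}{2 H}$ ($R{\left(H \right)} = 2 + \frac{H - 10}{H + H} = 2 + \frac{-10 + H}{2 H}$)
$N = 32$ ($N = -2 - -34 = -2 + \left(-88 + 122\right) = -2 + 34 = 32$)
$-274 + \left(\frac{R{\left(5 \right)}}{N} - \frac{32}{-235}\right) 54 = -274 + \left(\frac{\frac{5}{2} - \frac{5}{5}}{32} - \frac{32}{-235}\right) 54 = -274 + \left(\left(\frac{5}{2} - 1\right) \frac{1}{32} - - \frac{32}{235}\right) 54 = -274 + \left(\left(\frac{5}{2} - 1\right) \frac{1}{32} + \frac{32}{235}\right) 54 = -274 + \left(\frac{3}{2} \cdot \frac{1}{32} + \frac{32}{235}\right) 54 = -274 + \left(\frac{3}{64} + \frac{32}{235}\right) 54 = -274 + \frac{2753}{15040} \cdot 54 = -274 + \frac{74331}{7520} = - \frac{1986149}{7520}$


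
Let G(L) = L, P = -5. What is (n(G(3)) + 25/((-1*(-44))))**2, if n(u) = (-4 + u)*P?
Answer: 60025/1936 ≈ 31.005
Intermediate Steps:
n(u) = 20 - 5*u (n(u) = (-4 + u)*(-5) = 20 - 5*u)
(n(G(3)) + 25/((-1*(-44))))**2 = ((20 - 5*3) + 25/((-1*(-44))))**2 = ((20 - 15) + 25/44)**2 = (5 + 25*(1/44))**2 = (5 + 25/44)**2 = (245/44)**2 = 60025/1936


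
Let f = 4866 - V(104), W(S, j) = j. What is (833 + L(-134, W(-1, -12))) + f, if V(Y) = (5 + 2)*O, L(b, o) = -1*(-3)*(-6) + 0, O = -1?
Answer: 5688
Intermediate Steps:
L(b, o) = -18 (L(b, o) = 3*(-6) + 0 = -18 + 0 = -18)
V(Y) = -7 (V(Y) = (5 + 2)*(-1) = 7*(-1) = -7)
f = 4873 (f = 4866 - 1*(-7) = 4866 + 7 = 4873)
(833 + L(-134, W(-1, -12))) + f = (833 - 18) + 4873 = 815 + 4873 = 5688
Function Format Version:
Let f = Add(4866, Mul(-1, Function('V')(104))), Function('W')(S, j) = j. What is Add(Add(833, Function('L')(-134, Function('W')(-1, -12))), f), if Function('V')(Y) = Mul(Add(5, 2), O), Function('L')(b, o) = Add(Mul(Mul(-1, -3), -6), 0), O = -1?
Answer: 5688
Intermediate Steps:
Function('L')(b, o) = -18 (Function('L')(b, o) = Add(Mul(3, -6), 0) = Add(-18, 0) = -18)
Function('V')(Y) = -7 (Function('V')(Y) = Mul(Add(5, 2), -1) = Mul(7, -1) = -7)
f = 4873 (f = Add(4866, Mul(-1, -7)) = Add(4866, 7) = 4873)
Add(Add(833, Function('L')(-134, Function('W')(-1, -12))), f) = Add(Add(833, -18), 4873) = Add(815, 4873) = 5688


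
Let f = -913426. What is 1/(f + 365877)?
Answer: -1/547549 ≈ -1.8263e-6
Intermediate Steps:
1/(f + 365877) = 1/(-913426 + 365877) = 1/(-547549) = -1/547549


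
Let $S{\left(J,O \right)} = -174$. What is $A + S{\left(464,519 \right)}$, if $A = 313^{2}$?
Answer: $97795$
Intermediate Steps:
$A = 97969$
$A + S{\left(464,519 \right)} = 97969 - 174 = 97795$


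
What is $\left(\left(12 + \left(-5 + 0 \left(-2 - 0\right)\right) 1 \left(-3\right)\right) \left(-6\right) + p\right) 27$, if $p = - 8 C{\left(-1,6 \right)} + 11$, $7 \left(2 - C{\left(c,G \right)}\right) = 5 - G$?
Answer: $- \frac{31779}{7} \approx -4539.9$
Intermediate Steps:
$C{\left(c,G \right)} = \frac{9}{7} + \frac{G}{7}$ ($C{\left(c,G \right)} = 2 - \frac{5 - G}{7} = 2 + \left(- \frac{5}{7} + \frac{G}{7}\right) = \frac{9}{7} + \frac{G}{7}$)
$p = - \frac{43}{7}$ ($p = - 8 \left(\frac{9}{7} + \frac{1}{7} \cdot 6\right) + 11 = - 8 \left(\frac{9}{7} + \frac{6}{7}\right) + 11 = \left(-8\right) \frac{15}{7} + 11 = - \frac{120}{7} + 11 = - \frac{43}{7} \approx -6.1429$)
$\left(\left(12 + \left(-5 + 0 \left(-2 - 0\right)\right) 1 \left(-3\right)\right) \left(-6\right) + p\right) 27 = \left(\left(12 + \left(-5 + 0 \left(-2 - 0\right)\right) 1 \left(-3\right)\right) \left(-6\right) - \frac{43}{7}\right) 27 = \left(\left(12 + \left(-5 + 0 \left(-2 + 0\right)\right) 1 \left(-3\right)\right) \left(-6\right) - \frac{43}{7}\right) 27 = \left(\left(12 + \left(-5 + 0 \left(-2\right)\right) 1 \left(-3\right)\right) \left(-6\right) - \frac{43}{7}\right) 27 = \left(\left(12 + \left(-5 + 0\right) 1 \left(-3\right)\right) \left(-6\right) - \frac{43}{7}\right) 27 = \left(\left(12 + \left(-5\right) 1 \left(-3\right)\right) \left(-6\right) - \frac{43}{7}\right) 27 = \left(\left(12 - -15\right) \left(-6\right) - \frac{43}{7}\right) 27 = \left(\left(12 + 15\right) \left(-6\right) - \frac{43}{7}\right) 27 = \left(27 \left(-6\right) - \frac{43}{7}\right) 27 = \left(-162 - \frac{43}{7}\right) 27 = \left(- \frac{1177}{7}\right) 27 = - \frac{31779}{7}$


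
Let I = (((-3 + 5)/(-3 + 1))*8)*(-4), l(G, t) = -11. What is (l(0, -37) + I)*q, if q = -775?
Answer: -16275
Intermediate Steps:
I = 32 (I = ((2/(-2))*8)*(-4) = ((2*(-1/2))*8)*(-4) = -1*8*(-4) = -8*(-4) = 32)
(l(0, -37) + I)*q = (-11 + 32)*(-775) = 21*(-775) = -16275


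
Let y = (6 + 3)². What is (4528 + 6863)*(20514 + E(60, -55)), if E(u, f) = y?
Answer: 234597645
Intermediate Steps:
y = 81 (y = 9² = 81)
E(u, f) = 81
(4528 + 6863)*(20514 + E(60, -55)) = (4528 + 6863)*(20514 + 81) = 11391*20595 = 234597645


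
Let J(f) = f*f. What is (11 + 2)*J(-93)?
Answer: 112437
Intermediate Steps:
J(f) = f²
(11 + 2)*J(-93) = (11 + 2)*(-93)² = 13*8649 = 112437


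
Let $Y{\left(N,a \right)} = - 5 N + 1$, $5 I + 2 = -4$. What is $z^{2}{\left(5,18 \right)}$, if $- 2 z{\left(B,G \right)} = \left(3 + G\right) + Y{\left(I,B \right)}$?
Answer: $196$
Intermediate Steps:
$I = - \frac{6}{5}$ ($I = - \frac{2}{5} + \frac{1}{5} \left(-4\right) = - \frac{2}{5} - \frac{4}{5} = - \frac{6}{5} \approx -1.2$)
$Y{\left(N,a \right)} = 1 - 5 N$
$z{\left(B,G \right)} = -5 - \frac{G}{2}$ ($z{\left(B,G \right)} = - \frac{\left(3 + G\right) + \left(1 - -6\right)}{2} = - \frac{\left(3 + G\right) + \left(1 + 6\right)}{2} = - \frac{\left(3 + G\right) + 7}{2} = - \frac{10 + G}{2} = -5 - \frac{G}{2}$)
$z^{2}{\left(5,18 \right)} = \left(-5 - 9\right)^{2} = \left(-14\right)^{2} = 196$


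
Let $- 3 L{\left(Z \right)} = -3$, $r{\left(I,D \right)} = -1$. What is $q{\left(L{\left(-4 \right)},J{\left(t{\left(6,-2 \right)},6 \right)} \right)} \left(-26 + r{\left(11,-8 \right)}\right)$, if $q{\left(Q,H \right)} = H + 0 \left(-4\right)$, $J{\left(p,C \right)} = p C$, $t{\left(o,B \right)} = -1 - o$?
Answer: $1134$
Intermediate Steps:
$L{\left(Z \right)} = 1$ ($L{\left(Z \right)} = \left(- \frac{1}{3}\right) \left(-3\right) = 1$)
$J{\left(p,C \right)} = C p$
$q{\left(Q,H \right)} = H$ ($q{\left(Q,H \right)} = H + 0 = H$)
$q{\left(L{\left(-4 \right)},J{\left(t{\left(6,-2 \right)},6 \right)} \right)} \left(-26 + r{\left(11,-8 \right)}\right) = 6 \left(-1 - 6\right) \left(-26 - 1\right) = 6 \left(-1 - 6\right) \left(-27\right) = 6 \left(-7\right) \left(-27\right) = \left(-42\right) \left(-27\right) = 1134$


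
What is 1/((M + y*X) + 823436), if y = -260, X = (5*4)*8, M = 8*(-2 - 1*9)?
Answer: 1/781748 ≈ 1.2792e-6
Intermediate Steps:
M = -88 (M = 8*(-2 - 9) = 8*(-11) = -88)
X = 160 (X = 20*8 = 160)
1/((M + y*X) + 823436) = 1/((-88 - 260*160) + 823436) = 1/((-88 - 41600) + 823436) = 1/(-41688 + 823436) = 1/781748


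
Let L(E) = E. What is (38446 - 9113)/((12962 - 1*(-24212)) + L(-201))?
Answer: 29333/36973 ≈ 0.79336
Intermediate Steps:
(38446 - 9113)/((12962 - 1*(-24212)) + L(-201)) = (38446 - 9113)/((12962 - 1*(-24212)) - 201) = 29333/((12962 + 24212) - 201) = 29333/(37174 - 201) = 29333/36973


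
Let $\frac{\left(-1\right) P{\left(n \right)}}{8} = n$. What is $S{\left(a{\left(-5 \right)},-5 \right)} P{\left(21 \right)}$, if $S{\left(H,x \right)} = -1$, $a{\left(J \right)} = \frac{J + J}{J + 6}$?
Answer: $168$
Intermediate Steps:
$a{\left(J \right)} = \frac{2 J}{6 + J}$
$P{\left(n \right)} = - 8 n$
$S{\left(a{\left(-5 \right)},-5 \right)} P{\left(21 \right)} = - \left(-8\right) 21 = \left(-1\right) \left(-168\right) = 168$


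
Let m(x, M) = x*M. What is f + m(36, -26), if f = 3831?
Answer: 2895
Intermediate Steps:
m(x, M) = M*x
f + m(36, -26) = 3831 - 26*36 = 3831 - 936 = 2895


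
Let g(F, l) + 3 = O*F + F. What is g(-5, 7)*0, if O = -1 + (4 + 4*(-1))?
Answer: 0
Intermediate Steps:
O = -1 (O = -1 + (4 - 4) = -1 + 0 = -1)
g(F, l) = -3 (g(F, l) = -3 + (-F + F) = -3 + 0 = -3)
g(-5, 7)*0 = -3*0 = 0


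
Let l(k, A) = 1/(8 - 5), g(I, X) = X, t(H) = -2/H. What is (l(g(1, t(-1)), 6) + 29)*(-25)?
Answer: -2200/3 ≈ -733.33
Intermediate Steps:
l(k, A) = ⅓ (l(k, A) = 1/3 = ⅓)
(l(g(1, t(-1)), 6) + 29)*(-25) = (⅓ + 29)*(-25) = (88/3)*(-25) = -2200/3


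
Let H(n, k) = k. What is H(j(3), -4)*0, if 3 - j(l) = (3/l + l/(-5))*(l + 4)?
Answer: 0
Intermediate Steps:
j(l) = 3 - (4 + l)*(3/l - l/5) (j(l) = 3 - (3/l + l/(-5))*(l + 4) = 3 - (3/l + l*(-1/5))*(4 + l) = 3 - (3/l - l/5)*(4 + l) = 3 - (4 + l)*(3/l - l/5))
H(j(3), -4)*0 = -4*0 = 0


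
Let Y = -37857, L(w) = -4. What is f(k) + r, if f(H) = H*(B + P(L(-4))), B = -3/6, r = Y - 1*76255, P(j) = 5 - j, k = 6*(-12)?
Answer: -114724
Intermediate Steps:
k = -72
r = -114112 (r = -37857 - 1*76255 = -37857 - 76255 = -114112)
B = -½ (B = -3*⅙ = -½ ≈ -0.50000)
f(H) = 17*H/2 (f(H) = H*(-½ + (5 - 1*(-4))) = H*(-½ + (5 + 4)) = H*(-½ + 9) = H*(17/2) = 17*H/2)
f(k) + r = (17/2)*(-72) - 114112 = -612 - 114112 = -114724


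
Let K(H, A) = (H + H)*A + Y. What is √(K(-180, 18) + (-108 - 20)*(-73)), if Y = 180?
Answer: 2*√761 ≈ 55.172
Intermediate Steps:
K(H, A) = 180 + 2*A*H (K(H, A) = (H + H)*A + 180 = (2*H)*A + 180 = 2*A*H + 180 = 180 + 2*A*H)
√(K(-180, 18) + (-108 - 20)*(-73)) = √((180 + 2*18*(-180)) + (-108 - 20)*(-73)) = √((180 - 6480) - 128*(-73)) = √(-6300 + 9344) = √3044 = 2*√761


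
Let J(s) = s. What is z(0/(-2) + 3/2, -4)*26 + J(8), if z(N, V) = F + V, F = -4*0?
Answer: -96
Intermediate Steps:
F = 0
z(N, V) = V (z(N, V) = 0 + V = V)
z(0/(-2) + 3/2, -4)*26 + J(8) = -4*26 + 8 = -104 + 8 = -96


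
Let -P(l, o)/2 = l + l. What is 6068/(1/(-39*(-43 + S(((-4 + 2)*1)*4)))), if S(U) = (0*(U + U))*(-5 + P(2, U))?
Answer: 10176036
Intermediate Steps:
P(l, o) = -4*l (P(l, o) = -2*(l + l) = -4*l)
S(U) = 0 (S(U) = (0*(U + U))*(-5 - 4*2) = (0*(2*U))*(-5 - 8) = 0*(-13) = 0)
6068/(1/(-39*(-43 + S(((-4 + 2)*1)*4)))) = 6068/(1/(-39*(-43 + 0))) = 6068/(1/(-39*(-43))) = 6068/(1/1677) = 6068*1677 = 10176036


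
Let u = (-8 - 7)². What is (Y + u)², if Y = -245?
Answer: 400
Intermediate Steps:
u = 225 (u = (-15)² = 225)
(Y + u)² = (-245 + 225)² = (-20)² = 400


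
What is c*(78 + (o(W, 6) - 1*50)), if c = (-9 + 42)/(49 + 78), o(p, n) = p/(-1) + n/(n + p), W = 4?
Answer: 4059/635 ≈ 6.3921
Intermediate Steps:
o(p, n) = -p + n/(n + p) (o(p, n) = p*(-1) + n/(n + p) = -p + n/(n + p))
c = 33/127 ≈ 0.25984
c*(78 + (o(W, 6) - 1*50)) = 33*(78 + ((6 - 1*4² - 1*6*4)/(6 + 4) - 1*50))/127 = 33*(78 + ((6 - 1*16 - 24)/10 - 50))/127 = 33*(78 + ((6 - 16 - 24)/10 - 50))/127 = 33*(78 + ((⅒)*(-34) - 50))/127 = 33*(78 + (-17/5 - 50))/127 = 33*(78 - 267/5)/127 = (33/127)*(123/5) = 4059/635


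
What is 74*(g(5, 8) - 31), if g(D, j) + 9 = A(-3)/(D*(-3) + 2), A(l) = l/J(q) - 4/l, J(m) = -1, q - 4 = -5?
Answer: -8954/3 ≈ -2984.7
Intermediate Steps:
q = -1 (q = 4 - 5 = -1)
A(l) = -l - 4/l (A(l) = l/(-1) - 4/l = l*(-1) - 4/l = -l - 4/l)
g(D, j) = -9 + 13/(3*(2 - 3*D)) (g(D, j) = -9 + (-1*(-3) - 4/(-3))/(D*(-3) + 2) = -9 + (3 - 4*(-1/3))/(-3*D + 2) = -9 + (3 + 4/3)/(2 - 3*D) = -9 + 13/(3*(2 - 3*D)))
74*(g(5, 8) - 31) = 74*((41 - 81*5)/(3*(-2 + 3*5)) - 31) = 74*((41 - 405)/(3*(-2 + 15)) - 31) = 74*((1/3)*(-364)/13 - 31) = 74*((1/3)*(1/13)*(-364) - 31) = 74*(-28/3 - 31) = 74*(-121/3) = -8954/3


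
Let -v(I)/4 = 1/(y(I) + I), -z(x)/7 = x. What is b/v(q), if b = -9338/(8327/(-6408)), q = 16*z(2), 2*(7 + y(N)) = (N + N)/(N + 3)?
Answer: 760345286652/1840267 ≈ 4.1317e+5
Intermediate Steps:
z(x) = -7*x
y(N) = -7 + N/(3 + N) (y(N) = -7 + ((N + N)/(N + 3))/2 = -7 + ((2*N)/(3 + N))/2 = -7 + (2*N/(3 + N))/2 = -7 + N/(3 + N))
q = -224 (q = 16*(-7*2) = 16*(-14) = -224)
v(I) = -4/(I + 3*(-7 - 2*I)/(3 + I)) (v(I) = -4/(3*(-7 - 2*I)/(3 + I) + I) = -4/(I + 3*(-7 - 2*I)/(3 + I)))
b = 59837904/8327 (b = -9338/(8327*(-1/6408)) = -9338/(-8327/6408) = -9338*(-6408/8327) = 59837904/8327 ≈ 7186.0)
b/v(q) = 59837904/(8327*((4*(-3 - 1*(-224))/(-21 + (-224)² - 3*(-224))))) = 59837904/(8327*((4*(-3 + 224)/(-21 + 50176 + 672)))) = 59837904/(8327*((4*221/50827))) = 59837904/(8327*((4*(1/50827)*221))) = 59837904/(8327*(884/50827)) = (59837904/8327)*(50827/884) = 760345286652/1840267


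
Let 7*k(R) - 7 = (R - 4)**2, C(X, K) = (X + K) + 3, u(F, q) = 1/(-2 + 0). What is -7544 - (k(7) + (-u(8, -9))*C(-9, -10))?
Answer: -52768/7 ≈ -7538.3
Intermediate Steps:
u(F, q) = -1/2 (u(F, q) = 1/(-2) = -1/2)
C(X, K) = 3 + K + X (C(X, K) = (K + X) + 3 = 3 + K + X)
k(R) = 1 + (-4 + R)**2/7 (k(R) = 1 + (R - 4)**2/7 = 1 + (-4 + R)**2/7)
-7544 - (k(7) + (-u(8, -9))*C(-9, -10)) = -7544 - ((1 + (-4 + 7)**2/7) + (-1*(-1/2))*(3 - 10 - 9)) = -7544 - ((1 + (1/7)*3**2) + (1/2)*(-16)) = -7544 - ((1 + (1/7)*9) - 8) = -7544 - ((1 + 9/7) - 8) = -7544 - (16/7 - 8) = -7544 - 1*(-40/7) = -7544 + 40/7 = -52768/7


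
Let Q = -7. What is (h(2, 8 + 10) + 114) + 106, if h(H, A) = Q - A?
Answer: 195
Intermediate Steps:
h(H, A) = -7 - A
(h(2, 8 + 10) + 114) + 106 = ((-7 - (8 + 10)) + 114) + 106 = ((-7 - 1*18) + 114) + 106 = ((-7 - 18) + 114) + 106 = (-25 + 114) + 106 = 89 + 106 = 195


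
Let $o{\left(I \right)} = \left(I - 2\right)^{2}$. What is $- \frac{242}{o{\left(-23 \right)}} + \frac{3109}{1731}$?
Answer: $\frac{1524223}{1081875} \approx 1.4089$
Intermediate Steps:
$o{\left(I \right)} = \left(-2 + I\right)^{2}$
$- \frac{242}{o{\left(-23 \right)}} + \frac{3109}{1731} = - \frac{242}{\left(-2 - 23\right)^{2}} + \frac{3109}{1731} = - \frac{242}{\left(-25\right)^{2}} + 3109 \cdot \frac{1}{1731} = - \frac{242}{625} + \frac{3109}{1731} = \frac{1524223}{1081875}$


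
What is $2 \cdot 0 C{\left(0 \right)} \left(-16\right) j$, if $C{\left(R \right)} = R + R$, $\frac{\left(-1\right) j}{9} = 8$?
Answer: $0$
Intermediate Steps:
$j = -72$ ($j = \left(-9\right) 8 = -72$)
$C{\left(R \right)} = 2 R$
$2 \cdot 0 C{\left(0 \right)} \left(-16\right) j = 2 \cdot 0 \cdot 2 \cdot 0 \left(-16\right) \left(-72\right) = 0 \cdot 0 \left(-16\right) \left(-72\right) = 0 \left(-16\right) \left(-72\right) = 0 \left(-72\right) = 0$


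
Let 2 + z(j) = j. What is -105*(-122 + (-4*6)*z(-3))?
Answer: 210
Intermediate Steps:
z(j) = -2 + j
-105*(-122 + (-4*6)*z(-3)) = -105*(-122 + (-4*6)*(-2 - 3)) = -105*(-122 - 24*(-5)) = -105*(-122 + 120) = -105*(-2) = 210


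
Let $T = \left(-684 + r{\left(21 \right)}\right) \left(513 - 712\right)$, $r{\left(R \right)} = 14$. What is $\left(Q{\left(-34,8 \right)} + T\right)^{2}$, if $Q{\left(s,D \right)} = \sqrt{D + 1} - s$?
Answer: $17786756689$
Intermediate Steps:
$Q{\left(s,D \right)} = \sqrt{1 + D} - s$
$T = 133330$ ($T = \left(-684 + 14\right) \left(513 - 712\right) = \left(-670\right) \left(-199\right) = 133330$)
$\left(Q{\left(-34,8 \right)} + T\right)^{2} = \left(\left(\sqrt{1 + 8} - -34\right) + 133330\right)^{2} = \left(\left(\sqrt{9} + 34\right) + 133330\right)^{2} = \left(\left(3 + 34\right) + 133330\right)^{2} = \left(37 + 133330\right)^{2} = 133367^{2} = 17786756689$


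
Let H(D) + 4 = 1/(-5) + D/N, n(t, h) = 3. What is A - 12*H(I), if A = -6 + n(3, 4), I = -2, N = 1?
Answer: 357/5 ≈ 71.400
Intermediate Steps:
A = -3 (A = -6 + 3 = -3)
H(D) = -21/5 + D (H(D) = -4 + (1/(-5) + D/1) = -4 + (1*(-1/5) + D*1) = -4 + (-1/5 + D) = -21/5 + D)
A - 12*H(I) = -3 - 12*(-21/5 - 2) = -3 - 12*(-31/5) = -3 + 372/5 = 357/5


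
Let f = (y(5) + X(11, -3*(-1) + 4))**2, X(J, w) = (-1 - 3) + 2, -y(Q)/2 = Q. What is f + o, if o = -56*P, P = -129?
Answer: 7368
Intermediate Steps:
y(Q) = -2*Q
X(J, w) = -2 (X(J, w) = -4 + 2 = -2)
f = 144 (f = (-2*5 - 2)**2 = (-10 - 2)**2 = (-12)**2 = 144)
o = 7224 (o = -56*(-129) = 7224)
f + o = 144 + 7224 = 7368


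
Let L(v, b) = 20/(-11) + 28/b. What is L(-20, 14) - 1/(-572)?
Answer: 105/572 ≈ 0.18357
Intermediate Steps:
L(v, b) = -20/11 + 28/b (L(v, b) = 20*(-1/11) + 28/b = -20/11 + 28/b)
L(-20, 14) - 1/(-572) = (-20/11 + 28/14) - 1/(-572) = (-20/11 + 28*(1/14)) - 1*(-1/572) = (-20/11 + 2) + 1/572 = 2/11 + 1/572 = 105/572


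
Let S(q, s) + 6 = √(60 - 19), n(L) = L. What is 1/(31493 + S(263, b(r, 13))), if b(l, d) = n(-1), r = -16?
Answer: 31487/991431128 - √41/991431128 ≈ 3.1753e-5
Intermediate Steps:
b(l, d) = -1
S(q, s) = -6 + √41 (S(q, s) = -6 + √(60 - 19) = -6 + √41)
1/(31493 + S(263, b(r, 13))) = 1/(31493 + (-6 + √41)) = 1/(31487 + √41)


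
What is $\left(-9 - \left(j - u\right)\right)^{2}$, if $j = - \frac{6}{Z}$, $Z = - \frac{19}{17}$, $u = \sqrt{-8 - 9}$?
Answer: $\frac{68392}{361} - \frac{546 i \sqrt{17}}{19} \approx 189.45 - 118.48 i$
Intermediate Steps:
$u = i \sqrt{17}$ ($u = \sqrt{-17} = i \sqrt{17} \approx 4.1231 i$)
$Z = - \frac{19}{17}$ ($Z = \left(-19\right) \frac{1}{17} = - \frac{19}{17} \approx -1.1176$)
$j = \frac{102}{19}$ ($j = - \frac{6}{- \frac{19}{17}} = \left(-6\right) \left(- \frac{17}{19}\right) = \frac{102}{19} \approx 5.3684$)
$\left(-9 - \left(j - u\right)\right)^{2} = \left(-9 + \left(i \sqrt{17} - \frac{102}{19}\right)\right)^{2} = \left(-9 - \left(\frac{102}{19} - i \sqrt{17}\right)\right)^{2} = \left(- \frac{273}{19} + i \sqrt{17}\right)^{2}$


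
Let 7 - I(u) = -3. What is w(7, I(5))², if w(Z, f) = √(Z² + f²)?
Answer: 149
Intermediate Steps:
I(u) = 10 (I(u) = 7 - 1*(-3) = 7 + 3 = 10)
w(7, I(5))² = (√(7² + 10²))² = (√(49 + 100))² = (√149)² = 149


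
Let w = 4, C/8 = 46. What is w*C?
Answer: 1472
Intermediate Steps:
C = 368 (C = 8*46 = 368)
w*C = 4*368 = 1472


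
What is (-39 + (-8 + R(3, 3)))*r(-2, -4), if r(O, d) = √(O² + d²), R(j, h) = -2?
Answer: -98*√5 ≈ -219.13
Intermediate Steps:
(-39 + (-8 + R(3, 3)))*r(-2, -4) = (-39 + (-8 - 2))*√((-2)² + (-4)²) = (-39 - 10)*√(4 + 16) = -98*√5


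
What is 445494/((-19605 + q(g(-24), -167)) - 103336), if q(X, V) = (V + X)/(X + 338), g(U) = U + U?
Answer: -25838652/7130621 ≈ -3.6236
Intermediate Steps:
g(U) = 2*U
q(X, V) = (V + X)/(338 + X)
445494/((-19605 + q(g(-24), -167)) - 103336) = 445494/((-19605 + (-167 + 2*(-24))/(338 + 2*(-24))) - 103336) = 445494/((-19605 + (-167 - 48)/(338 - 48)) - 103336) = 445494/((-19605 - 215/290) - 103336) = 445494/((-19605 + (1/290)*(-215)) - 103336) = 445494/((-19605 - 43/58) - 103336) = 445494/(-1137133/58 - 103336) = 445494/(-7130621/58) = 445494*(-58/7130621) = -25838652/7130621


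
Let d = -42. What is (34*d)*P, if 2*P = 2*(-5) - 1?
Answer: 7854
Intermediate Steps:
P = -11/2 (P = (2*(-5) - 1)/2 = (-10 - 1)/2 = (½)*(-11) = -11/2 ≈ -5.5000)
(34*d)*P = (34*(-42))*(-11/2) = -1428*(-11/2) = 7854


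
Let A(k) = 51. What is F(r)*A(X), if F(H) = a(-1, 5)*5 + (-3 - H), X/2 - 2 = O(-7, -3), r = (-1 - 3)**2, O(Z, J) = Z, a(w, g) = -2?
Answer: -1479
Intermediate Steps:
r = 16 (r = (-4)**2 = 16)
X = -10 (X = 4 + 2*(-7) = 4 - 14 = -10)
F(H) = -13 - H (F(H) = -2*5 + (-3 - H) = -10 + (-3 - H) = -13 - H)
F(r)*A(X) = (-13 - 1*16)*51 = (-13 - 16)*51 = -29*51 = -1479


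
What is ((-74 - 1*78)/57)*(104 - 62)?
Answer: -112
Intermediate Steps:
((-74 - 1*78)/57)*(104 - 62) = ((-74 - 78)*(1/57))*42 = -152*1/57*42 = -8/3*42 = -112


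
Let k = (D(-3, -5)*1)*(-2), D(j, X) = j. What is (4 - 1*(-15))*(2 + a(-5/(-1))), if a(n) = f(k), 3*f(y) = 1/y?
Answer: 703/18 ≈ 39.056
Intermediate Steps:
k = 6 (k = -3*1*(-2) = -3*(-2) = 6)
f(y) = 1/(3*y) (f(y) = (1/y)/3 = 1/(3*y))
a(n) = 1/18 (a(n) = (1/3)/6 = (1/3)*(1/6) = 1/18)
(4 - 1*(-15))*(2 + a(-5/(-1))) = (4 - 1*(-15))*(2 + 1/18) = (4 + 15)*(37/18) = 19*(37/18) = 703/18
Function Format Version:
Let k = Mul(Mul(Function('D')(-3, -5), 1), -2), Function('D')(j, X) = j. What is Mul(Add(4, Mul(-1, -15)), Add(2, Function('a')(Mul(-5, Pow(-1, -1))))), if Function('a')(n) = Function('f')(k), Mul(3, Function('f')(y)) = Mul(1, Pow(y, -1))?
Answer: Rational(703, 18) ≈ 39.056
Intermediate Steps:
k = 6 (k = Mul(Mul(-3, 1), -2) = Mul(-3, -2) = 6)
Function('f')(y) = Mul(Rational(1, 3), Pow(y, -1)) (Function('f')(y) = Mul(Rational(1, 3), Mul(1, Pow(y, -1))) = Mul(Rational(1, 3), Pow(y, -1)))
Function('a')(n) = Rational(1, 18) (Function('a')(n) = Mul(Rational(1, 3), Pow(6, -1)) = Mul(Rational(1, 3), Rational(1, 6)) = Rational(1, 18))
Mul(Add(4, Mul(-1, -15)), Add(2, Function('a')(Mul(-5, Pow(-1, -1))))) = Mul(Add(4, Mul(-1, -15)), Add(2, Rational(1, 18))) = Mul(Add(4, 15), Rational(37, 18)) = Mul(19, Rational(37, 18)) = Rational(703, 18)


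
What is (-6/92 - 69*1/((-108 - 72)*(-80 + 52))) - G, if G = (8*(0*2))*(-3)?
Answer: -3049/38640 ≈ -0.078908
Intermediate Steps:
G = 0 (G = (8*0)*(-3) = 0*(-3) = 0)
(-6/92 - 69*1/((-108 - 72)*(-80 + 52))) - G = (-6/92 - 69*1/((-108 - 72)*(-80 + 52))) - 1*0 = (-6*1/92 - 69/((-180*(-28)))) + 0 = (-3/46 - 69/5040) + 0 = (-3/46 - 69*1/5040) + 0 = (-3/46 - 23/1680) + 0 = -3049/38640 + 0 = -3049/38640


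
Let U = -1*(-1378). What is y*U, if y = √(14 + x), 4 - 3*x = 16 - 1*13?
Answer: 1378*√129/3 ≈ 5217.0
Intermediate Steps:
U = 1378
x = ⅓ (x = 4/3 - (16 - 1*13)/3 = 4/3 - (16 - 13)/3 = 4/3 - ⅓*3 = 4/3 - 1 = ⅓ ≈ 0.33333)
y = √129/3 (y = √(14 + ⅓) = √(43/3) = √129/3 ≈ 3.7859)
y*U = (√129/3)*1378 = 1378*√129/3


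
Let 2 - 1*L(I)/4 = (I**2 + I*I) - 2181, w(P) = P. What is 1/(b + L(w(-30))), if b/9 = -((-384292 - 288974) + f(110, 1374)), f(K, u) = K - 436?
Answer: 1/6063860 ≈ 1.6491e-7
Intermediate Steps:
f(K, u) = -436 + K
L(I) = 8732 - 8*I**2 (L(I) = 8 - 4*((I**2 + I*I) - 2181) = 8 - 4*((I**2 + I**2) - 2181) = 8 - 4*(2*I**2 - 2181) = 8 - 4*(-2181 + 2*I**2) = 8 + (8724 - 8*I**2) = 8732 - 8*I**2)
b = 6062328 (b = 9*(-((-384292 - 288974) + (-436 + 110))) = 9*(-(-673266 - 326)) = 9*(-1*(-673592)) = 9*673592 = 6062328)
1/(b + L(w(-30))) = 1/(6062328 + (8732 - 8*(-30)**2)) = 1/(6062328 + (8732 - 8*900)) = 1/(6062328 + (8732 - 7200)) = 1/(6062328 + 1532) = 1/6063860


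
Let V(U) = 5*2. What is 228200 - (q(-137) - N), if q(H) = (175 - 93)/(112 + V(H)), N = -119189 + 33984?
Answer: 8722654/61 ≈ 1.4299e+5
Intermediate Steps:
N = -85205
V(U) = 10
q(H) = 41/61 (q(H) = (175 - 93)/(112 + 10) = 82/122 = 82*(1/122) = 41/61)
228200 - (q(-137) - N) = 228200 - (41/61 - 1*(-85205)) = 228200 - (41/61 + 85205) = 228200 - 1*5197546/61 = 228200 - 5197546/61 = 8722654/61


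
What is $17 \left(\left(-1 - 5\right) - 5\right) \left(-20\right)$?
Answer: $3740$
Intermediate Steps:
$17 \left(\left(-1 - 5\right) - 5\right) \left(-20\right) = 17 \left(-6 - 5\right) \left(-20\right) = 17 \left(-11\right) \left(-20\right) = \left(-187\right) \left(-20\right) = 3740$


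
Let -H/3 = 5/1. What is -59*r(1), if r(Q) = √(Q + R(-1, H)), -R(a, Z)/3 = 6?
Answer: -59*I*√17 ≈ -243.26*I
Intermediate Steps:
H = -15 (H = -15/1 = -15 ≈ -15.000)
R(a, Z) = -18 (R(a, Z) = -3*6 = -18)
r(Q) = √(-18 + Q) (r(Q) = √(Q - 18) = √(-18 + Q))
-59*r(1) = -59*√(-18 + 1) = -59*I*√17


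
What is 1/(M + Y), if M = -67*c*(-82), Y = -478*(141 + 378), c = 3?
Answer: -1/231600 ≈ -4.3178e-6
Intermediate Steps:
Y = -248082 (Y = -478*519 = -248082)
M = 16482 (M = -67*3*(-82) = -201*(-82) = 16482)
1/(M + Y) = 1/(16482 - 248082) = 1/(-231600) = -1/231600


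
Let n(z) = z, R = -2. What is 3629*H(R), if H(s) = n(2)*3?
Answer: 21774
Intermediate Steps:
H(s) = 6 (H(s) = 2*3 = 6)
3629*H(R) = 3629*6 = 21774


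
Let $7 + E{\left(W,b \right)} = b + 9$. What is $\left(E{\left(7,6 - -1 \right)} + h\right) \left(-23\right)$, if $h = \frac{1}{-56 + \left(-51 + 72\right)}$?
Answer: $- \frac{7222}{35} \approx -206.34$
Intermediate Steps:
$E{\left(W,b \right)} = 2 + b$ ($E{\left(W,b \right)} = -7 + \left(b + 9\right) = -7 + \left(9 + b\right) = 2 + b$)
$h = - \frac{1}{35}$ ($h = \frac{1}{-56 + 21} = \frac{1}{-35} = - \frac{1}{35} \approx -0.028571$)
$\left(E{\left(7,6 - -1 \right)} + h\right) \left(-23\right) = \left(\left(2 + \left(6 - -1\right)\right) - \frac{1}{35}\right) \left(-23\right) = \left(\left(2 + \left(6 + 1\right)\right) - \frac{1}{35}\right) \left(-23\right) = \left(\left(2 + 7\right) - \frac{1}{35}\right) \left(-23\right) = \left(9 - \frac{1}{35}\right) \left(-23\right) = \frac{314}{35} \left(-23\right) = - \frac{7222}{35}$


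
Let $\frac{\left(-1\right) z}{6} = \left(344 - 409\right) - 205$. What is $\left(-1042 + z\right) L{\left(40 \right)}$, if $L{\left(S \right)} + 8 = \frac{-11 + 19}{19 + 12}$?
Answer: $- \frac{138720}{31} \approx -4474.8$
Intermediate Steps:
$z = 1620$ ($z = - 6 \left(\left(344 - 409\right) - 205\right) = - 6 \left(-65 - 205\right) = \left(-6\right) \left(-270\right) = 1620$)
$L{\left(S \right)} = - \frac{240}{31}$ ($L{\left(S \right)} = -8 + \frac{-11 + 19}{19 + 12} = -8 + \frac{8}{31} = - \frac{240}{31}$)
$\left(-1042 + z\right) L{\left(40 \right)} = \left(-1042 + 1620\right) \left(- \frac{240}{31}\right) = 578 \left(- \frac{240}{31}\right) = - \frac{138720}{31}$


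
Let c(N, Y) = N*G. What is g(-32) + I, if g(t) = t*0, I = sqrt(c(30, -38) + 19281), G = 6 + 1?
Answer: sqrt(19491) ≈ 139.61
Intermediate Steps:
G = 7
c(N, Y) = 7*N (c(N, Y) = N*7 = 7*N)
I = sqrt(19491) (I = sqrt(7*30 + 19281) = sqrt(210 + 19281) = sqrt(19491) ≈ 139.61)
g(t) = 0
g(-32) + I = 0 + sqrt(19491) = sqrt(19491)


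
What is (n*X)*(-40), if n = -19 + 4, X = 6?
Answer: 3600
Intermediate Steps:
n = -15
(n*X)*(-40) = -15*6*(-40) = -90*(-40) = 3600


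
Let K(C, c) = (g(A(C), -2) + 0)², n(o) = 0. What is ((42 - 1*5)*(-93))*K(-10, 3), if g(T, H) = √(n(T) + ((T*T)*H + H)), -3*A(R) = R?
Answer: 250046/3 ≈ 83349.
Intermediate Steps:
A(R) = -R/3
g(T, H) = √(H + H*T²) (g(T, H) = √(0 + ((T*T)*H + H)) = √(0 + (T²*H + H)) = √(0 + (H*T² + H)) = √(0 + (H + H*T²)) = √(H + H*T²))
K(C, c) = -2 - 2*C²/9 (K(C, c) = (√(-2*(1 + (-C/3)²)) + 0)² = (√(-2*(1 + C²/9)) + 0)² = (√(-2 - 2*C²/9) + 0)² = (√(-2 - 2*C²/9))² = -2 - 2*C²/9)
((42 - 1*5)*(-93))*K(-10, 3) = ((42 - 1*5)*(-93))*(-2 - 2/9*(-10)²) = ((42 - 5)*(-93))*(-2 - 2/9*100) = (37*(-93))*(-2 - 200/9) = -3441*(-218/9) = 250046/3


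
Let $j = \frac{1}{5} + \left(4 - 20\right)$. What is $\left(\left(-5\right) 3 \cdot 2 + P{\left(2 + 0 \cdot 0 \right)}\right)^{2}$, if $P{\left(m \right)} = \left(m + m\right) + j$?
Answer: $\frac{43681}{25} \approx 1747.2$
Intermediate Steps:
$j = - \frac{79}{5}$ ($j = \frac{1}{5} + \left(4 - 20\right) = \frac{1}{5} - 16 = - \frac{79}{5} \approx -15.8$)
$P{\left(m \right)} = - \frac{79}{5} + 2 m$ ($P{\left(m \right)} = \left(m + m\right) - \frac{79}{5} = 2 m - \frac{79}{5} = - \frac{79}{5} + 2 m$)
$\left(\left(-5\right) 3 \cdot 2 + P{\left(2 + 0 \cdot 0 \right)}\right)^{2} = \left(\left(-5\right) 3 \cdot 2 - \left(\frac{79}{5} - 2 \left(2 + 0 \cdot 0\right)\right)\right)^{2} = \left(\left(-15\right) 2 - \left(\frac{79}{5} - 2 \left(2 + 0\right)\right)\right)^{2} = \left(-30 + \left(- \frac{79}{5} + 2 \cdot 2\right)\right)^{2} = \left(-30 + \left(- \frac{79}{5} + 4\right)\right)^{2} = \left(-30 - \frac{59}{5}\right)^{2} = \left(- \frac{209}{5}\right)^{2} = \frac{43681}{25}$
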